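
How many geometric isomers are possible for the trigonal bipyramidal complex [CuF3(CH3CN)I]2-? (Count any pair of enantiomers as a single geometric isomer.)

4

A trigonal bipyramid has two axial and three equatorial sites, which are chemically inequivalent.
The distinct arrangements are (4 in all): CH3CN axial, I equatorial; CH3CN axial, I axial; CH3CN equatorial, I equatorial; CH3CN equatorial, I axial.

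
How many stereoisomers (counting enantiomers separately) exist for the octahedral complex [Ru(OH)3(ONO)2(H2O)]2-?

3

In an octahedral complex each vertex has one trans partner and four cis neighbours.
Working through the distinct placements yields 3 geometric isomers: OH mer, ONO trans; OH fac, ONO cis; OH mer, ONO cis.
Each arrangement has an internal mirror plane or centre of symmetry, so none is chiral.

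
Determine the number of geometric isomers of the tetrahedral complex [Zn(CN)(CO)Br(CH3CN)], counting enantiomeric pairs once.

1

Only one geometric arrangement is possible; it has no improper symmetry element, so it exists as a pair of enantiomers (2 stereoisomers).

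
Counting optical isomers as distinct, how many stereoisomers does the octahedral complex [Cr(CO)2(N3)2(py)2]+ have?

An octahedron has six vertices in three trans pairs; every non-trans pair is cis.
The distinct arrangements are (5 in all): CO trans, N3 trans, py trans; CO trans, N3 cis, py cis; CO cis, N3 cis, py trans; CO cis, N3 cis, py cis (chiral); CO cis, N3 trans, py cis.
One of these lacks any improper symmetry element and so occurs as an enantiomeric pair, giving 5 + 1 = 6 stereoisomers in total.

6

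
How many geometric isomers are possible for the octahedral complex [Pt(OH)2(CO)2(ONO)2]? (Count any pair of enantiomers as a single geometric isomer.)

In an octahedral complex each vertex has one trans partner and four cis neighbours.
The distinct arrangements are (5 in all): OH trans, CO trans, ONO trans; OH cis, CO trans, ONO cis; OH cis, CO cis, ONO trans; OH cis, CO cis, ONO cis (chiral); OH trans, CO cis, ONO cis.

5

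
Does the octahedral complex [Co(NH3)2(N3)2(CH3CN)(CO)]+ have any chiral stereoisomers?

yes

The distinct arrangements are (6 in all): NH3 trans, N3 trans; NH3 cis, N3 cis (3 arrangements, 2 chiral); NH3 trans, N3 cis; NH3 cis, N3 trans.
Of these, 2 lack any improper symmetry element and so occur as enantiomeric pairs, giving 6 + 2 = 8 stereoisomers in total.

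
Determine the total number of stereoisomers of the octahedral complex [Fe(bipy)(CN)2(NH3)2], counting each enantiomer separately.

Each bipy is bidentate and must span two cis positions.
Working through the distinct placements yields 3 geometric isomers: CN trans, NH3 cis; CN cis, NH3 cis (chiral); CN cis, NH3 trans.
One of these lacks any improper symmetry element and so occurs as an enantiomeric pair, giving 3 + 1 = 4 stereoisomers in total.

4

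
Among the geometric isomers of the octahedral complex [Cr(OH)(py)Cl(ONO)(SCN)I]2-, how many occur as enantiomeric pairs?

Systematic enumeration (placing each ligand type in turn and discarding arrangements equivalent by rotation or reflection) gives 15 geometric isomers.
Of these, 15 lack any improper symmetry element and so occur as enantiomeric pairs, giving 15 + 15 = 30 stereoisomers in total.

15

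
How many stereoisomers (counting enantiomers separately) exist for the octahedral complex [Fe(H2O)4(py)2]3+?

Working through the distinct placements yields 2 geometric isomers: py trans; py cis.
Each arrangement has an internal mirror plane or centre of symmetry, so none is chiral.

2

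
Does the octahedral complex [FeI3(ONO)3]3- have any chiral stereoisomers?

The distinct arrangements are (2 in all): I mer; I fac.
Each arrangement has an internal mirror plane or centre of symmetry, so none is chiral.

no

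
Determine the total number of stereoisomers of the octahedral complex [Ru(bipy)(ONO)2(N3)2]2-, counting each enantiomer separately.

The six octahedral sites form three mutually perpendicular trans pairs.
Each bipy is bidentate and must span two cis positions.
Systematic placement gives 3 geometric isomers: ONO cis, N3 trans; ONO cis, N3 cis (chiral); ONO trans, N3 cis.
One of these lacks any improper symmetry element and so occurs as an enantiomeric pair, giving 3 + 1 = 4 stereoisomers in total.

4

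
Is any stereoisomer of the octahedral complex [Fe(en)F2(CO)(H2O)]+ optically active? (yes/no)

yes

The six octahedral sites form three mutually perpendicular trans pairs.
Each en is bidentate and must span two cis positions.
The distinct arrangements are (4 in all): F cis (3 arrangements, 2 chiral); F trans.
Of these, 2 lack any improper symmetry element and so occur as enantiomeric pairs, giving 4 + 2 = 6 stereoisomers in total.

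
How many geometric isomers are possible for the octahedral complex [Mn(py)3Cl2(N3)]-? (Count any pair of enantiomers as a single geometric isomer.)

An octahedron has six vertices in three trans pairs; every non-trans pair is cis.
Systematic placement gives 3 geometric isomers: py mer, Cl trans; py mer, Cl cis; py fac, Cl cis.

3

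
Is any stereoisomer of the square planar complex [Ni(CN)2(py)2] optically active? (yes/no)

no

Systematic placement gives 2 geometric isomers: CN cis; CN trans.
Each arrangement has an internal mirror plane or centre of symmetry, so none is chiral.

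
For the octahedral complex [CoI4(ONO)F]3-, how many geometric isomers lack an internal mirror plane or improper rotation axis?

0

An octahedron has six vertices in three trans pairs; every non-trans pair is cis.
The distinct arrangements are (2 in all): ONO and F mutually cis; ONO and F mutually trans.
Each arrangement has an internal mirror plane or centre of symmetry, so none is chiral.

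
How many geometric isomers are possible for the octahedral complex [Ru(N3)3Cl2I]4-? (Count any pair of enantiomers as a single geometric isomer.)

3

The six octahedral sites form three mutually perpendicular trans pairs.
The distinct arrangements are (3 in all): N3 mer, Cl trans; N3 mer, Cl cis; N3 fac, Cl cis.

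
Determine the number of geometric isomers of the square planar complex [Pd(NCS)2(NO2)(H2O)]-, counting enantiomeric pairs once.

There are 2 geometric isomers: NCS cis; NCS trans.

2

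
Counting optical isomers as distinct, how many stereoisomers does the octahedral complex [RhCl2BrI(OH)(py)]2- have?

Exhaustive case analysis gives 9 geometric isomers.
Of these, 6 lack any improper symmetry element and so occur as enantiomeric pairs, giving 9 + 6 = 15 stereoisomers in total.

15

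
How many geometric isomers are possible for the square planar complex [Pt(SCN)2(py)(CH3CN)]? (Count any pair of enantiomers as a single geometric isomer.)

Working through the distinct placements yields 2 geometric isomers: SCN cis; SCN trans.

2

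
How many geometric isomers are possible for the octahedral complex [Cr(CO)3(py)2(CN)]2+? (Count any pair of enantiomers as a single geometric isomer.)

3

The six octahedral sites form three mutually perpendicular trans pairs.
There are 3 geometric isomers: CO mer, py trans; CO fac, py cis; CO mer, py cis.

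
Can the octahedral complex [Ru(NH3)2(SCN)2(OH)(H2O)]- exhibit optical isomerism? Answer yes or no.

The six octahedral sites form three mutually perpendicular trans pairs.
Systematic placement gives 6 geometric isomers: NH3 cis, SCN trans; NH3 cis, SCN cis (3 arrangements, 2 chiral); NH3 trans, SCN trans; NH3 trans, SCN cis.
Of these, 2 lack any improper symmetry element and so occur as enantiomeric pairs, giving 6 + 2 = 8 stereoisomers in total.

yes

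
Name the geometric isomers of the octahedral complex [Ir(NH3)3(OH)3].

fac and mer

The six octahedral sites form three mutually perpendicular trans pairs.
Systematic placement gives 2 geometric isomers: NH3 mer; NH3 fac.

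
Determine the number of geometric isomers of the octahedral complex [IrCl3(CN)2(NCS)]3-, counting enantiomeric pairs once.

3

An octahedron has six vertices in three trans pairs; every non-trans pair is cis.
The distinct arrangements are (3 in all): Cl mer, CN trans; Cl fac, CN cis; Cl mer, CN cis.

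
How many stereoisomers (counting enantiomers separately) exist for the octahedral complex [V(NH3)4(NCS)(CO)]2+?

2

An octahedron has six vertices in three trans pairs; every non-trans pair is cis.
Working through the distinct placements yields 2 geometric isomers: NCS and CO mutually trans; NCS and CO mutually cis.
Each arrangement has an internal mirror plane or centre of symmetry, so none is chiral.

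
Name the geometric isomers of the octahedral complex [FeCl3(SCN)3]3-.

The six octahedral sites form three mutually perpendicular trans pairs.
Working through the distinct placements yields 2 geometric isomers: Cl mer; Cl fac.

fac and mer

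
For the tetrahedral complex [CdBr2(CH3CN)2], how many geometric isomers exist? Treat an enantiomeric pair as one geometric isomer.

In a tetrahedral complex all four positions are equivalent and every pair of ligands is adjacent — there is no cis/trans distinction.
Only one geometric arrangement is possible.

1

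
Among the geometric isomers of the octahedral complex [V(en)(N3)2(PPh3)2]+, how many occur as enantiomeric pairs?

An octahedron has six vertices in three trans pairs; every non-trans pair is cis.
Each en is bidentate and must span two cis positions.
Systematic placement gives 3 geometric isomers: N3 trans, PPh3 cis; N3 cis, PPh3 cis (chiral); N3 cis, PPh3 trans.
One of these lacks any improper symmetry element and so occurs as an enantiomeric pair, giving 3 + 1 = 4 stereoisomers in total.

1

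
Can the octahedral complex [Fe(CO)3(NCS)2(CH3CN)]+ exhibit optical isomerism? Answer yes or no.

no

In an octahedral complex each vertex has one trans partner and four cis neighbours.
There are 3 geometric isomers: CO mer, NCS trans; CO fac, NCS cis; CO mer, NCS cis.
Each arrangement has an internal mirror plane or centre of symmetry, so none is chiral.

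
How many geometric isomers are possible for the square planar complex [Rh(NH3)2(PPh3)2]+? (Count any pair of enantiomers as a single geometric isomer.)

There are 2 geometric isomers: NH3 cis; NH3 trans.

2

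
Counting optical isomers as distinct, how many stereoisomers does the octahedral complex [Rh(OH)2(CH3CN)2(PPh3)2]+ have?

The six octahedral sites form three mutually perpendicular trans pairs.
Working through the distinct placements yields 5 geometric isomers: OH trans, CH3CN trans, PPh3 trans; OH cis, CH3CN trans, PPh3 cis; OH cis, CH3CN cis, PPh3 trans; OH cis, CH3CN cis, PPh3 cis (chiral); OH trans, CH3CN cis, PPh3 cis.
One of these lacks any improper symmetry element and so occurs as an enantiomeric pair, giving 5 + 1 = 6 stereoisomers in total.

6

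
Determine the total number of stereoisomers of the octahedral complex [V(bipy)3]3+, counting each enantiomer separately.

2

An octahedron has six vertices in three trans pairs; every non-trans pair is cis.
Each bipy is bidentate and must span two cis positions.
Only one geometric arrangement is possible; it has no improper symmetry element, so it exists as a pair of enantiomers (2 stereoisomers).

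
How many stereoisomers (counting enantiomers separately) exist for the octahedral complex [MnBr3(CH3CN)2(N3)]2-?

3

In an octahedral complex each vertex has one trans partner and four cis neighbours.
Systematic placement gives 3 geometric isomers: Br mer, CH3CN cis; Br mer, CH3CN trans; Br fac, CH3CN cis.
Each arrangement has an internal mirror plane or centre of symmetry, so none is chiral.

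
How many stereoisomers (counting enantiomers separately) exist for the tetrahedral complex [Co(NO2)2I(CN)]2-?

All four vertices of a tetrahedron are equivalent and mutually adjacent, so cis/trans isomerism cannot arise.
Only one geometric arrangement is possible.

1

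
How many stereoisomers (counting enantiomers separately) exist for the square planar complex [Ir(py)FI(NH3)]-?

A square has two trans pairs of vertices; adjacent vertices are cis.
Working through the distinct placements yields 3 geometric isomers: (F/NH3 trans, I/py trans); (F/py trans, I/NH3 trans); (F/I trans, NH3/py trans).
Each arrangement has an internal mirror plane or centre of symmetry, so none is chiral.

3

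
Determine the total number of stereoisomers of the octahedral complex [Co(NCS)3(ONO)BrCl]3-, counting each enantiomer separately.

In an octahedral complex each vertex has one trans partner and four cis neighbours.
There are 4 geometric isomers: NCS mer (3 arrangements); NCS fac (chiral).
One of these lacks any improper symmetry element and so occurs as an enantiomeric pair, giving 4 + 1 = 5 stereoisomers in total.

5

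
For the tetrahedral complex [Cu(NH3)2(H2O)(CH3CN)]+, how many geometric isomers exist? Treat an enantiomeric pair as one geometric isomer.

1

All four vertices of a tetrahedron are equivalent and mutually adjacent, so cis/trans isomerism cannot arise.
Only one geometric arrangement is possible.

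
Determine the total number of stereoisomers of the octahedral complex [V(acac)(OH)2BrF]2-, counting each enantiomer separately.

6

The six octahedral sites form three mutually perpendicular trans pairs.
Each acac is bidentate and must span two cis positions.
The distinct arrangements are (4 in all): OH cis (3 arrangements, 2 chiral); OH trans.
Of these, 2 lack any improper symmetry element and so occur as enantiomeric pairs, giving 4 + 2 = 6 stereoisomers in total.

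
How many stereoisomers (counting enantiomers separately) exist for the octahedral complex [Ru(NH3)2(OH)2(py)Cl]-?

An octahedron has six vertices in three trans pairs; every non-trans pair is cis.
Working through the distinct placements yields 6 geometric isomers: NH3 cis, OH cis (3 arrangements, 2 chiral); NH3 cis, OH trans; NH3 trans, OH cis; NH3 trans, OH trans.
Of these, 2 lack any improper symmetry element and so occur as enantiomeric pairs, giving 6 + 2 = 8 stereoisomers in total.

8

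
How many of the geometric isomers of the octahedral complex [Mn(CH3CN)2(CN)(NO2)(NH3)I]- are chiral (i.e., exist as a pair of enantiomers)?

In an octahedral complex each vertex has one trans partner and four cis neighbours.
Placing the ligands in turn and identifying arrangements related by rotation or reflection leaves 9 distinct geometric isomers.
Of these, 6 lack any improper symmetry element and so occur as enantiomeric pairs, giving 9 + 6 = 15 stereoisomers in total.

6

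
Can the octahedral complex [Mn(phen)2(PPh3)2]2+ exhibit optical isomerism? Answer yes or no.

An octahedron has six vertices in three trans pairs; every non-trans pair is cis.
Each phen is bidentate and must span two cis positions.
There are 2 geometric isomers: PPh3 trans; PPh3 cis (chiral).
One of these lacks any improper symmetry element and so occurs as an enantiomeric pair, giving 2 + 1 = 3 stereoisomers in total.

yes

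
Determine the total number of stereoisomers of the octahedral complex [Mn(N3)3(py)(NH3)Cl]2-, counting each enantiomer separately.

5

In an octahedral complex each vertex has one trans partner and four cis neighbours.
Systematic placement gives 4 geometric isomers: N3 mer (3 arrangements); N3 fac (chiral).
One of these lacks any improper symmetry element and so occurs as an enantiomeric pair, giving 4 + 1 = 5 stereoisomers in total.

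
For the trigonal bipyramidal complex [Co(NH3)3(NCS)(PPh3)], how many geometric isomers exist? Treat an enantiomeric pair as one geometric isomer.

The distinct arrangements are (4 in all): NCS axial, PPh3 equatorial; NCS axial, PPh3 axial; NCS equatorial, PPh3 equatorial; NCS equatorial, PPh3 axial.

4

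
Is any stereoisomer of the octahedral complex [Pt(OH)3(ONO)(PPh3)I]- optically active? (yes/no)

yes

An octahedron has six vertices in three trans pairs; every non-trans pair is cis.
The distinct arrangements are (4 in all): OH mer (3 arrangements); OH fac (chiral).
One of these lacks any improper symmetry element and so occurs as an enantiomeric pair, giving 4 + 1 = 5 stereoisomers in total.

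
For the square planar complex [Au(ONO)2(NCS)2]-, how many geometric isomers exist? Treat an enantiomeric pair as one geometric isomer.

2

Systematic placement gives 2 geometric isomers: ONO cis; ONO trans.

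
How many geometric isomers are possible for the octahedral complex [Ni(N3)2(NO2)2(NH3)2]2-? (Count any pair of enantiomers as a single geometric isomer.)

5

The six octahedral sites form three mutually perpendicular trans pairs.
There are 5 geometric isomers: N3 trans, NO2 trans, NH3 trans; N3 trans, NO2 cis, NH3 cis; N3 cis, NO2 trans, NH3 cis; N3 cis, NO2 cis, NH3 cis (chiral); N3 cis, NO2 cis, NH3 trans.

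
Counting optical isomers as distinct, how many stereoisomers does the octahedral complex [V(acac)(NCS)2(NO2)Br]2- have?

Each acac is bidentate and must span two cis positions.
Working through the distinct placements yields 4 geometric isomers: NCS cis (3 arrangements, 2 chiral); NCS trans.
Of these, 2 lack any improper symmetry element and so occur as enantiomeric pairs, giving 4 + 2 = 6 stereoisomers in total.

6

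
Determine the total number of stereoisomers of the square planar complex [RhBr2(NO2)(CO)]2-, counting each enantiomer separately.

In a square planar complex each vertex has one trans partner and two cis neighbours.
Systematic placement gives 2 geometric isomers: Br cis; Br trans.
Each arrangement has an internal mirror plane or centre of symmetry, so none is chiral.

2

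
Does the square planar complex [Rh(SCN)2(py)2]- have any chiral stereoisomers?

In a square planar complex each vertex has one trans partner and two cis neighbours.
Working through the distinct placements yields 2 geometric isomers: SCN cis; SCN trans.
Each arrangement has an internal mirror plane or centre of symmetry, so none is chiral.

no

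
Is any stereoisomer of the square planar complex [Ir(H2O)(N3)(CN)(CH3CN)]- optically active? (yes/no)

no

A square has two trans pairs of vertices; adjacent vertices are cis.
Working through the distinct placements yields 3 geometric isomers: (CH3CN/H2O trans, CN/N3 trans); (CH3CN/N3 trans, CN/H2O trans); (CH3CN/CN trans, H2O/N3 trans).
Each arrangement has an internal mirror plane or centre of symmetry, so none is chiral.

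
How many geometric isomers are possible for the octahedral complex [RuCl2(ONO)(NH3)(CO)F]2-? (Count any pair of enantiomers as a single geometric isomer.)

The six octahedral sites form three mutually perpendicular trans pairs.
Exhaustive case analysis gives 9 geometric isomers.

9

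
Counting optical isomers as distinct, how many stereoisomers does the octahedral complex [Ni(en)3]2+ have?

The six octahedral sites form three mutually perpendicular trans pairs.
Each en is bidentate and must span two cis positions.
Only one geometric arrangement is possible; it has no improper symmetry element, so it exists as a pair of enantiomers (2 stereoisomers).

2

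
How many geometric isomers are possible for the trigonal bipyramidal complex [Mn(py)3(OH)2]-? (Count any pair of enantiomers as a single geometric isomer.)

A trigonal bipyramid has two axial and three equatorial sites, which are chemically inequivalent.
There are 3 geometric isomers: OH both axial; OH one axial, one equatorial; OH both equatorial.

3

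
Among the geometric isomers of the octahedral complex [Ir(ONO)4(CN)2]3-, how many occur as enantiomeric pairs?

There are 2 geometric isomers: CN trans; CN cis.
Each arrangement has an internal mirror plane or centre of symmetry, so none is chiral.

0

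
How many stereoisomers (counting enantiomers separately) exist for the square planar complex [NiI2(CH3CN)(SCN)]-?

Systematic placement gives 2 geometric isomers: I cis; I trans.
Each arrangement has an internal mirror plane or centre of symmetry, so none is chiral.

2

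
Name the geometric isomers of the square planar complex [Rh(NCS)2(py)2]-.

A square has two trans pairs of vertices; adjacent vertices are cis.
Working through the distinct placements yields 2 geometric isomers: NCS cis; NCS trans.

cis and trans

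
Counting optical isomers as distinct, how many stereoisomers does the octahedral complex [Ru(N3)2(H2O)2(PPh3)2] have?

6

Systematic placement gives 5 geometric isomers: N3 trans, H2O trans, PPh3 trans; N3 cis, H2O trans, PPh3 cis; N3 cis, H2O cis, PPh3 trans; N3 cis, H2O cis, PPh3 cis (chiral); N3 trans, H2O cis, PPh3 cis.
One of these lacks any improper symmetry element and so occurs as an enantiomeric pair, giving 5 + 1 = 6 stereoisomers in total.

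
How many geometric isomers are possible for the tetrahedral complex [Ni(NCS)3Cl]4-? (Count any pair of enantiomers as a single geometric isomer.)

In a tetrahedral complex all four positions are equivalent and every pair of ligands is adjacent — there is no cis/trans distinction.
Only one geometric arrangement is possible.

1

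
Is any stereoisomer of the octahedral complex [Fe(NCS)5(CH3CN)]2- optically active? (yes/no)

Only one geometric arrangement is possible.

no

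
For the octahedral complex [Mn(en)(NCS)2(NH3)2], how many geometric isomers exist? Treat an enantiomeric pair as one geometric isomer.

The six octahedral sites form three mutually perpendicular trans pairs.
Each en is bidentate and must span two cis positions.
There are 3 geometric isomers: NCS trans, NH3 cis; NCS cis, NH3 cis (chiral); NCS cis, NH3 trans.

3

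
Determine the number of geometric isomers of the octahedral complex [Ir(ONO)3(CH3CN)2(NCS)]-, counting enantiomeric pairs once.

3

An octahedron has six vertices in three trans pairs; every non-trans pair is cis.
Working through the distinct placements yields 3 geometric isomers: ONO mer, CH3CN trans; ONO mer, CH3CN cis; ONO fac, CH3CN cis.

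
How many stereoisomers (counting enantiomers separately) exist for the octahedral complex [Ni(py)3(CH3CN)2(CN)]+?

3

In an octahedral complex each vertex has one trans partner and four cis neighbours.
Systematic placement gives 3 geometric isomers: py mer, CH3CN trans; py mer, CH3CN cis; py fac, CH3CN cis.
Each arrangement has an internal mirror plane or centre of symmetry, so none is chiral.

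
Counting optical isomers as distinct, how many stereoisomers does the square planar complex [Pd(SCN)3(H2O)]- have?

1

In a square planar complex each vertex has one trans partner and two cis neighbours.
Only one geometric arrangement is possible.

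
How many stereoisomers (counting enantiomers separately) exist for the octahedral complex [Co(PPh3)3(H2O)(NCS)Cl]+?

The distinct arrangements are (4 in all): PPh3 mer (3 arrangements); PPh3 fac (chiral).
One of these lacks any improper symmetry element and so occurs as an enantiomeric pair, giving 4 + 1 = 5 stereoisomers in total.

5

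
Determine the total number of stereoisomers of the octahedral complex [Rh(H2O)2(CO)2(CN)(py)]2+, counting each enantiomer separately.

8

There are 6 geometric isomers: H2O cis, CO cis (3 arrangements, 2 chiral); H2O trans, CO cis; H2O cis, CO trans; H2O trans, CO trans.
Of these, 2 lack any improper symmetry element and so occur as enantiomeric pairs, giving 6 + 2 = 8 stereoisomers in total.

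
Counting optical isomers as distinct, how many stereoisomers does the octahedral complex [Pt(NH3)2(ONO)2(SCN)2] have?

In an octahedral complex each vertex has one trans partner and four cis neighbours.
Working through the distinct placements yields 5 geometric isomers: NH3 trans, ONO trans, SCN trans; NH3 trans, ONO cis, SCN cis; NH3 cis, ONO cis, SCN trans; NH3 cis, ONO cis, SCN cis (chiral); NH3 cis, ONO trans, SCN cis.
One of these lacks any improper symmetry element and so occurs as an enantiomeric pair, giving 5 + 1 = 6 stereoisomers in total.

6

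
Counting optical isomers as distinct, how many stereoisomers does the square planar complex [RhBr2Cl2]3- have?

2

A square has two trans pairs of vertices; adjacent vertices are cis.
Systematic placement gives 2 geometric isomers: Br cis; Br trans.
Each arrangement has an internal mirror plane or centre of symmetry, so none is chiral.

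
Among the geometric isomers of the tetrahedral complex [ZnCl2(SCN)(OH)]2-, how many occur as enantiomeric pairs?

Only one geometric arrangement is possible.

0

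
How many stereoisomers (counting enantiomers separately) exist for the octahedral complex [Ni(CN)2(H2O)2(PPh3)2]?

An octahedron has six vertices in three trans pairs; every non-trans pair is cis.
There are 5 geometric isomers: CN trans, H2O trans, PPh3 trans; CN trans, H2O cis, PPh3 cis; CN cis, H2O cis, PPh3 trans; CN cis, H2O cis, PPh3 cis (chiral); CN cis, H2O trans, PPh3 cis.
One of these lacks any improper symmetry element and so occurs as an enantiomeric pair, giving 5 + 1 = 6 stereoisomers in total.

6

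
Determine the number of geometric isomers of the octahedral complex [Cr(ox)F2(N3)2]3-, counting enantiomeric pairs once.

3

An octahedron has six vertices in three trans pairs; every non-trans pair is cis.
Each ox is bidentate and must span two cis positions.
The distinct arrangements are (3 in all): F trans, N3 cis; F cis, N3 cis (chiral); F cis, N3 trans.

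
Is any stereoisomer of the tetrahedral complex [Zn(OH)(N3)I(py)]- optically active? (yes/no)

yes

In a tetrahedral complex all four positions are equivalent and every pair of ligands is adjacent — there is no cis/trans distinction.
Only one geometric arrangement is possible; it has no improper symmetry element, so it exists as a pair of enantiomers (2 stereoisomers).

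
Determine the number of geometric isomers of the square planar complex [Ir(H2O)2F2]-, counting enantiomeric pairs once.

2

In a square planar complex each vertex has one trans partner and two cis neighbours.
The distinct arrangements are (2 in all): H2O cis; H2O trans.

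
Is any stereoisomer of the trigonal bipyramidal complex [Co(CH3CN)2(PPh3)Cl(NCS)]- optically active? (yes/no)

Systematic enumeration (placing each ligand type in turn and discarding arrangements equivalent by rotation or reflection) gives 7 geometric isomers.
Of these, 3 lack any improper symmetry element and so occur as enantiomeric pairs, giving 7 + 3 = 10 stereoisomers in total.

yes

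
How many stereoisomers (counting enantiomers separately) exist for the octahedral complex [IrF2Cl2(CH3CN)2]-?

An octahedron has six vertices in three trans pairs; every non-trans pair is cis.
There are 5 geometric isomers: F trans, Cl trans, CH3CN trans; F cis, Cl cis, CH3CN trans; F trans, Cl cis, CH3CN cis; F cis, Cl cis, CH3CN cis (chiral); F cis, Cl trans, CH3CN cis.
One of these lacks any improper symmetry element and so occurs as an enantiomeric pair, giving 5 + 1 = 6 stereoisomers in total.

6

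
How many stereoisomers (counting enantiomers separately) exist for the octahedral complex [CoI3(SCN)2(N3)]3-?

An octahedron has six vertices in three trans pairs; every non-trans pair is cis.
There are 3 geometric isomers: I mer, SCN trans; I mer, SCN cis; I fac, SCN cis.
Each arrangement has an internal mirror plane or centre of symmetry, so none is chiral.

3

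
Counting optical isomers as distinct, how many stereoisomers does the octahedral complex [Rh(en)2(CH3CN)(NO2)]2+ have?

The six octahedral sites form three mutually perpendicular trans pairs.
Each en is bidentate and must span two cis positions.
There are 2 geometric isomers: CH3CN and NO2 mutually trans; CH3CN and NO2 mutually cis (chiral).
One of these lacks any improper symmetry element and so occurs as an enantiomeric pair, giving 2 + 1 = 3 stereoisomers in total.

3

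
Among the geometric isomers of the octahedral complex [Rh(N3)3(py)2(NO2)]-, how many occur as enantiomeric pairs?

0

The six octahedral sites form three mutually perpendicular trans pairs.
Working through the distinct placements yields 3 geometric isomers: N3 mer, py trans; N3 mer, py cis; N3 fac, py cis.
Each arrangement has an internal mirror plane or centre of symmetry, so none is chiral.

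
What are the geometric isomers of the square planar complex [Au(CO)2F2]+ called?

cis and trans

Working through the distinct placements yields 2 geometric isomers: CO cis; CO trans.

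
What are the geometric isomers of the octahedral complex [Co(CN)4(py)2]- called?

There are 2 geometric isomers: py trans; py cis.

cis and trans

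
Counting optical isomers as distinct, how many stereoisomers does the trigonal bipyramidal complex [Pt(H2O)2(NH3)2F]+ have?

6

In a trigonal bipyramid the two axial positions differ from the three equatorial ones.
Exhaustive case analysis gives 5 geometric isomers.
One of these lacks any improper symmetry element and so occurs as an enantiomeric pair, giving 5 + 1 = 6 stereoisomers in total.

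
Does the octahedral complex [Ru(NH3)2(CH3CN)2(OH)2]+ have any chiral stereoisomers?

In an octahedral complex each vertex has one trans partner and four cis neighbours.
There are 5 geometric isomers: NH3 trans, CH3CN trans, OH trans; NH3 cis, CH3CN trans, OH cis; NH3 cis, CH3CN cis, OH trans; NH3 cis, CH3CN cis, OH cis (chiral); NH3 trans, CH3CN cis, OH cis.
One of these lacks any improper symmetry element and so occurs as an enantiomeric pair, giving 5 + 1 = 6 stereoisomers in total.

yes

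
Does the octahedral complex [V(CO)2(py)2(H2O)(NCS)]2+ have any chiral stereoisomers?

An octahedron has six vertices in three trans pairs; every non-trans pair is cis.
There are 6 geometric isomers: CO trans, py trans; CO trans, py cis; CO cis, py trans; CO cis, py cis (3 arrangements, 2 chiral).
Of these, 2 lack any improper symmetry element and so occur as enantiomeric pairs, giving 6 + 2 = 8 stereoisomers in total.

yes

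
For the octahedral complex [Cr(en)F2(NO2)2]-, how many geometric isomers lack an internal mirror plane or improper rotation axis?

1

An octahedron has six vertices in three trans pairs; every non-trans pair is cis.
Each en is bidentate and must span two cis positions.
Working through the distinct placements yields 3 geometric isomers: F trans, NO2 cis; F cis, NO2 cis (chiral); F cis, NO2 trans.
One of these lacks any improper symmetry element and so occurs as an enantiomeric pair, giving 3 + 1 = 4 stereoisomers in total.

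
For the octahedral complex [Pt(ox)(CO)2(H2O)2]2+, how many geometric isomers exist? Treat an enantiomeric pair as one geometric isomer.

3

Each ox is bidentate and must span two cis positions.
Working through the distinct placements yields 3 geometric isomers: CO trans, H2O cis; CO cis, H2O cis (chiral); CO cis, H2O trans.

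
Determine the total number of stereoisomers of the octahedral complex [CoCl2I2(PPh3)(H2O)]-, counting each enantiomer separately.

8

The six octahedral sites form three mutually perpendicular trans pairs.
There are 6 geometric isomers: Cl trans, I cis; Cl trans, I trans; Cl cis, I cis (3 arrangements, 2 chiral); Cl cis, I trans.
Of these, 2 lack any improper symmetry element and so occur as enantiomeric pairs, giving 6 + 2 = 8 stereoisomers in total.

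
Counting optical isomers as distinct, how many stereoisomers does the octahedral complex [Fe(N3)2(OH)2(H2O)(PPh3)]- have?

8

The six octahedral sites form three mutually perpendicular trans pairs.
There are 6 geometric isomers: N3 cis, OH cis (3 arrangements, 2 chiral); N3 cis, OH trans; N3 trans, OH cis; N3 trans, OH trans.
Of these, 2 lack any improper symmetry element and so occur as enantiomeric pairs, giving 6 + 2 = 8 stereoisomers in total.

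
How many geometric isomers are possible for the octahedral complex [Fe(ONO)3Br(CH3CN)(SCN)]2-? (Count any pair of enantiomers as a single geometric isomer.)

In an octahedral complex each vertex has one trans partner and four cis neighbours.
There are 4 geometric isomers: ONO mer (3 arrangements); ONO fac (chiral).

4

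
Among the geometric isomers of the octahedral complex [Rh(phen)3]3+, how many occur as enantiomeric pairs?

1

In an octahedral complex each vertex has one trans partner and four cis neighbours.
Each phen is bidentate and must span two cis positions.
Only one geometric arrangement is possible; it has no improper symmetry element, so it exists as a pair of enantiomers (2 stereoisomers).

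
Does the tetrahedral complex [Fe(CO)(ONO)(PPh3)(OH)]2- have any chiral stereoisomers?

yes

Only one geometric arrangement is possible; it has no improper symmetry element, so it exists as a pair of enantiomers (2 stereoisomers).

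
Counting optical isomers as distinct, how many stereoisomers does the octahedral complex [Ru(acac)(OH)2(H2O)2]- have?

4

Each acac is bidentate and must span two cis positions.
The distinct arrangements are (3 in all): OH cis, H2O trans; OH cis, H2O cis (chiral); OH trans, H2O cis.
One of these lacks any improper symmetry element and so occurs as an enantiomeric pair, giving 3 + 1 = 4 stereoisomers in total.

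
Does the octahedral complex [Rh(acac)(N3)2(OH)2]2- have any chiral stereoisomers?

yes

Each acac is bidentate and must span two cis positions.
Working through the distinct placements yields 3 geometric isomers: N3 trans, OH cis; N3 cis, OH cis (chiral); N3 cis, OH trans.
One of these lacks any improper symmetry element and so occurs as an enantiomeric pair, giving 3 + 1 = 4 stereoisomers in total.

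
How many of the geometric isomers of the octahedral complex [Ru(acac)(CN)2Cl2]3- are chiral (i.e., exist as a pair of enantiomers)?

1

The six octahedral sites form three mutually perpendicular trans pairs.
Each acac is bidentate and must span two cis positions.
Systematic placement gives 3 geometric isomers: CN trans, Cl cis; CN cis, Cl cis (chiral); CN cis, Cl trans.
One of these lacks any improper symmetry element and so occurs as an enantiomeric pair, giving 3 + 1 = 4 stereoisomers in total.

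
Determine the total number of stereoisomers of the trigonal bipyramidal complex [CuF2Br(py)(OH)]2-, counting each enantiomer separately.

10

Exhaustive case analysis gives 7 geometric isomers.
Of these, 3 lack any improper symmetry element and so occur as enantiomeric pairs, giving 7 + 3 = 10 stereoisomers in total.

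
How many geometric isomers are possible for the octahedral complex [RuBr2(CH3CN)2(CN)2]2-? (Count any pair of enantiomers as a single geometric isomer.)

An octahedron has six vertices in three trans pairs; every non-trans pair is cis.
Systematic placement gives 5 geometric isomers: Br trans, CH3CN trans, CN trans; Br trans, CH3CN cis, CN cis; Br cis, CH3CN cis, CN trans; Br cis, CH3CN cis, CN cis (chiral); Br cis, CH3CN trans, CN cis.

5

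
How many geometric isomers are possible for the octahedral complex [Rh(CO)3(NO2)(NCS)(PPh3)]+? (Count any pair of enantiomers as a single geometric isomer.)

Systematic placement gives 4 geometric isomers: CO mer (3 arrangements); CO fac (chiral).

4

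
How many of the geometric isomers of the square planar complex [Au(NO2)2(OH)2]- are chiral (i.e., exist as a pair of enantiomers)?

A square has two trans pairs of vertices; adjacent vertices are cis.
Working through the distinct placements yields 2 geometric isomers: NO2 cis; NO2 trans.
Each arrangement has an internal mirror plane or centre of symmetry, so none is chiral.

0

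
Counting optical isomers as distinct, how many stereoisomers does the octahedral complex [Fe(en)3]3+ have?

2

The six octahedral sites form three mutually perpendicular trans pairs.
Each en is bidentate and must span two cis positions.
Only one geometric arrangement is possible; it has no improper symmetry element, so it exists as a pair of enantiomers (2 stereoisomers).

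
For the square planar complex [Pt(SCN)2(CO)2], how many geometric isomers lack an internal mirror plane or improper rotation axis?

0

A square has two trans pairs of vertices; adjacent vertices are cis.
Working through the distinct placements yields 2 geometric isomers: SCN cis; SCN trans.
Each arrangement has an internal mirror plane or centre of symmetry, so none is chiral.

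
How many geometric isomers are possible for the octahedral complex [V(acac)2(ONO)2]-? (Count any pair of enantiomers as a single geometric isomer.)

2

The six octahedral sites form three mutually perpendicular trans pairs.
Each acac is bidentate and must span two cis positions.
Systematic placement gives 2 geometric isomers: ONO trans; ONO cis (chiral).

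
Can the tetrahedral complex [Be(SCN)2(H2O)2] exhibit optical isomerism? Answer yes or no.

no

In a tetrahedral complex all four positions are equivalent and every pair of ligands is adjacent — there is no cis/trans distinction.
Only one geometric arrangement is possible.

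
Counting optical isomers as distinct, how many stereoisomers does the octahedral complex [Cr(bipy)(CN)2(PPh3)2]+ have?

An octahedron has six vertices in three trans pairs; every non-trans pair is cis.
Each bipy is bidentate and must span two cis positions.
There are 3 geometric isomers: CN trans, PPh3 cis; CN cis, PPh3 cis (chiral); CN cis, PPh3 trans.
One of these lacks any improper symmetry element and so occurs as an enantiomeric pair, giving 3 + 1 = 4 stereoisomers in total.

4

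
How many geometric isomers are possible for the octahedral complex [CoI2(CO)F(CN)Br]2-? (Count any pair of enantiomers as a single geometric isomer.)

In an octahedral complex each vertex has one trans partner and four cis neighbours.
Exhaustive case analysis gives 9 geometric isomers.

9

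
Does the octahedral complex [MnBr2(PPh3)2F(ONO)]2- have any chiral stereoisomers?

An octahedron has six vertices in three trans pairs; every non-trans pair is cis.
The distinct arrangements are (6 in all): Br trans, PPh3 trans; Br trans, PPh3 cis; Br cis, PPh3 trans; Br cis, PPh3 cis (3 arrangements, 2 chiral).
Of these, 2 lack any improper symmetry element and so occur as enantiomeric pairs, giving 6 + 2 = 8 stereoisomers in total.

yes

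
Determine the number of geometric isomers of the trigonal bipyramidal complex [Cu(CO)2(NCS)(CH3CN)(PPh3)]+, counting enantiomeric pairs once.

In a trigonal bipyramid the two axial positions differ from the three equatorial ones.
Placing the ligands in turn and identifying arrangements related by rotation or reflection leaves 7 distinct geometric isomers.

7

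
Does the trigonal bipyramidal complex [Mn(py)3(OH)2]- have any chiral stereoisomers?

A trigonal bipyramid has two axial and three equatorial sites, which are chemically inequivalent.
Systematic placement gives 3 geometric isomers: OH both axial; OH one axial, one equatorial; OH both equatorial.
Each arrangement has an internal mirror plane or centre of symmetry, so none is chiral.

no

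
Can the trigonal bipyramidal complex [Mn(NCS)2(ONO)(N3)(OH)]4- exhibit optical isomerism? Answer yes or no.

A trigonal bipyramid has two axial and three equatorial sites, which are chemically inequivalent.
Placing the ligands in turn and identifying arrangements related by rotation or reflection leaves 7 distinct geometric isomers.
Of these, 3 lack any improper symmetry element and so occur as enantiomeric pairs, giving 7 + 3 = 10 stereoisomers in total.

yes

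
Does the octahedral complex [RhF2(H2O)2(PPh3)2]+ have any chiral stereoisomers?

yes

The six octahedral sites form three mutually perpendicular trans pairs.
The distinct arrangements are (5 in all): F trans, H2O trans, PPh3 trans; F trans, H2O cis, PPh3 cis; F cis, H2O cis, PPh3 trans; F cis, H2O cis, PPh3 cis (chiral); F cis, H2O trans, PPh3 cis.
One of these lacks any improper symmetry element and so occurs as an enantiomeric pair, giving 5 + 1 = 6 stereoisomers in total.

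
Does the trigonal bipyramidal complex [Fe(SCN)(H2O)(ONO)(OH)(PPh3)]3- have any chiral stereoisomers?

In a trigonal bipyramid the two axial positions differ from the three equatorial ones.
Exhaustive case analysis gives 10 geometric isomers.
Of these, 10 lack any improper symmetry element and so occur as enantiomeric pairs, giving 10 + 10 = 20 stereoisomers in total.

yes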